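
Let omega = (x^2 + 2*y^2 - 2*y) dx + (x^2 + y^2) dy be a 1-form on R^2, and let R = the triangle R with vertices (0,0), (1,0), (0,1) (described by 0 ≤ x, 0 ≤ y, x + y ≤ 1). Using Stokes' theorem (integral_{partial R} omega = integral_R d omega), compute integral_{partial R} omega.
integral_(partial R) omega = 2/3

Stokes: integral_partial_R omega = integral_R d omega with d omega = (∂Q/∂x - ∂P/∂y) dx ∧ dy.
  ∂Q/∂x = 2*x
  ∂P/∂y = 4*y - 2
  integrand = ∂Q/∂x - ∂P/∂y = 2*x - 4*y + 2.
Integrating over R: integral_0^1 integral_0^{1-x} (2*x - 4*y + 2) dy dx = 2/3.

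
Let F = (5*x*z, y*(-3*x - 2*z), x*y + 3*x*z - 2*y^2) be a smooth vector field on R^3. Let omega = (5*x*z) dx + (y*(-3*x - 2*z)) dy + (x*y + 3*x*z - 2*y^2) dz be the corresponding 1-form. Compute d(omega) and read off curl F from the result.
d(omega) = (x - 2*y) dy ∧ dz + (5*x - y - 3*z) dz ∧ dx + (-3*y) dx ∧ dy; curl F = (x - 2*y, 5*x - y - 3*z, -3*y)

d omega = sum_{i<j} (∂f_j/∂x_i - ∂f_i/∂x_j) dx_i ∧ dx_j. Under the identification (dy ∧ dz, dz ∧ dx, dx ∧ dy) ↔ (e_x, e_y, e_z), the coefficients are exactly the components of curl F. Compute:
  ∂R/∂y - ∂Q/∂z = (x - 4*y) - (-2*y) = x - 2*y
  ∂P/∂z - ∂R/∂x = (5*x) - (y + 3*z) = 5*x - y - 3*z
  ∂Q/∂x - ∂P/∂y = (-3*y) - (0) = -3*y.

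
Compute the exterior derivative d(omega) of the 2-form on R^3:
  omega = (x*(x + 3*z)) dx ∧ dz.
d(omega) = 0

For a 2-form omega = sum_{i<j} g_{ij} dx_i ∧ dx_j, the exterior derivative is
  d(omega) = sum_{i<j} d(g_{ij}) ∧ dx_i ∧ dx_j = sum_{i<j, k} (∂g_{ij}/∂x_k) dx_k ∧ dx_i ∧ dx_j.
Expand each term, using dx_k ∧ dx_i ∧ dx_j = sgn(permutation) dx_{(a)} ∧ dx_{(b)} ∧ dx_{(c)} with (a < b < c) sorted:

Collecting like 3-forms: d(omega) = 0.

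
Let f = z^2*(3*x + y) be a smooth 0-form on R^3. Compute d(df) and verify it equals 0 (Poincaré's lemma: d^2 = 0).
d(df) = 0

Step 1: df = sum_i (∂f/∂x_i) dx_i = (3*z^2) dx + (z^2) dy + (2*z*(3*x + y)) dz.
Step 2: Apply d again. Using the 1-form formula, the coefficient of dx ∧ dy in d(df) is ∂^2 f/∂x ∂y - ∂^2 f/∂y ∂x = (0) - (0) = 0 (equality of mixed partials for smooth f).
Similarly for dx ∧ dz and dy ∧ dz — all coefficients vanish. So d(df) = 0.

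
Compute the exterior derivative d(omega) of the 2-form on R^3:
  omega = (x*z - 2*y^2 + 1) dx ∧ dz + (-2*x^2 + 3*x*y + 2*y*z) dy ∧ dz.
d(omega) = (-4*x + 7*y) dx ∧ dy ∧ dz

For a 2-form omega = sum_{i<j} g_{ij} dx_i ∧ dx_j, the exterior derivative is
  d(omega) = sum_{i<j} d(g_{ij}) ∧ dx_i ∧ dx_j = sum_{i<j, k} (∂g_{ij}/∂x_k) dx_k ∧ dx_i ∧ dx_j.
Expand each term, using dx_k ∧ dx_i ∧ dx_j = sgn(permutation) dx_{(a)} ∧ dx_{(b)} ∧ dx_{(c)} with (a < b < c) sorted:
  d(x*z - 2*y^2 + 1) includes (∂/∂y)(x*z - 2*y^2 + 1) dy = (-4*y) dy, which multiplied by dx ∧ dz gives (4*y) dx ∧ dy ∧ dz
  d(-2*x^2 + 3*x*y + 2*y*z) includes (∂/∂x)(-2*x^2 + 3*x*y + 2*y*z) dx = (-4*x + 3*y) dx, which multiplied by dy ∧ dz gives (-4*x + 3*y) dx ∧ dy ∧ dz
Collecting like 3-forms: d(omega) = (-4*x + 7*y) dx ∧ dy ∧ dz.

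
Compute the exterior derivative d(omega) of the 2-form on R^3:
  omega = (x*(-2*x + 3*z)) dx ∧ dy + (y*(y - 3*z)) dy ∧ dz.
d(omega) = (3*x) dx ∧ dy ∧ dz

For a 2-form omega = sum_{i<j} g_{ij} dx_i ∧ dx_j, the exterior derivative is
  d(omega) = sum_{i<j} d(g_{ij}) ∧ dx_i ∧ dx_j = sum_{i<j, k} (∂g_{ij}/∂x_k) dx_k ∧ dx_i ∧ dx_j.
Expand each term, using dx_k ∧ dx_i ∧ dx_j = sgn(permutation) dx_{(a)} ∧ dx_{(b)} ∧ dx_{(c)} with (a < b < c) sorted:
  d(x*(-2*x + 3*z)) includes (∂/∂z)(x*(-2*x + 3*z)) dz = (3*x) dz, which multiplied by dx ∧ dy gives (3*x) dx ∧ dy ∧ dz
Collecting like 3-forms: d(omega) = (3*x) dx ∧ dy ∧ dz.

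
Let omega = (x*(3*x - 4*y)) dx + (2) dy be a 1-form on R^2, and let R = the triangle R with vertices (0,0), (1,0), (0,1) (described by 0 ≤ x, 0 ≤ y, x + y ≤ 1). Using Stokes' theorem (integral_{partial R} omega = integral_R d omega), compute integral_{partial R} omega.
integral_(partial R) omega = 2/3

Stokes: integral_partial_R omega = integral_R d omega with d omega = (∂Q/∂x - ∂P/∂y) dx ∧ dy.
  ∂Q/∂x = 0
  ∂P/∂y = -4*x
  integrand = ∂Q/∂x - ∂P/∂y = 4*x.
Integrating over R: integral_0^1 integral_0^{1-x} (4*x) dy dx = 2/3.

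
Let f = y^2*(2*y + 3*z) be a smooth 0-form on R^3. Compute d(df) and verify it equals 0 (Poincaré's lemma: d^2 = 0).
d(df) = 0

Step 1: df = sum_i (∂f/∂x_i) dx_i = (0) dx + (6*y*(y + z)) dy + (3*y^2) dz.
Step 2: Apply d again. Using the 1-form formula, the coefficient of dx ∧ dy in d(df) is ∂^2 f/∂x ∂y - ∂^2 f/∂y ∂x = (0) - (0) = 0 (equality of mixed partials for smooth f).
Similarly for dx ∧ dz and dy ∧ dz — all coefficients vanish. So d(df) = 0.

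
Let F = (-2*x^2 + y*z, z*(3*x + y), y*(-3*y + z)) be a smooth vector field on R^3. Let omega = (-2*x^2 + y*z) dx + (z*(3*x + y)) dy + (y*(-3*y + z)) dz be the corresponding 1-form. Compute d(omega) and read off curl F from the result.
d(omega) = (-3*x - 7*y + z) dy ∧ dz + (y) dz ∧ dx + (2*z) dx ∧ dy; curl F = (-3*x - 7*y + z, y, 2*z)

d omega = sum_{i<j} (∂f_j/∂x_i - ∂f_i/∂x_j) dx_i ∧ dx_j. Under the identification (dy ∧ dz, dz ∧ dx, dx ∧ dy) ↔ (e_x, e_y, e_z), the coefficients are exactly the components of curl F. Compute:
  ∂R/∂y - ∂Q/∂z = (-6*y + z) - (3*x + y) = -3*x - 7*y + z
  ∂P/∂z - ∂R/∂x = (y) - (0) = y
  ∂Q/∂x - ∂P/∂y = (3*z) - (z) = 2*z.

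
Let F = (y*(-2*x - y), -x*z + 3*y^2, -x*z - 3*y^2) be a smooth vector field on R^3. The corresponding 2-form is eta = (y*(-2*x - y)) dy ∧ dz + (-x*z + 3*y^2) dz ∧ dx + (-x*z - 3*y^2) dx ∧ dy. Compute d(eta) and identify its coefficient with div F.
d(eta) = (-x + 4*y) dx ∧ dy ∧ dz; div F = -x + 4*y

For a 2-form in R^3 of the form above, applying d gives a 3-form with coefficient ∂P/∂x + ∂Q/∂y + ∂R/∂z:
  ∂P/∂x = -2*y
  ∂Q/∂y = 6*y
  ∂R/∂z = -x
Sum = -x + 4*y, which is exactly div F.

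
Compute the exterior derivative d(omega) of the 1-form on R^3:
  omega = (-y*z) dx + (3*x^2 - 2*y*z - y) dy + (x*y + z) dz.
d(omega) = (6*x + z) dx ∧ dy + (2*y) dx ∧ dz + (x + 2*y) dy ∧ dz

For a 1-form omega = sum_i f_i dx_i, the exterior derivative is
  d(omega) = sum_{i < j} (∂f_j/∂x_i - ∂f_i/∂x_j) dx_i ∧ dx_j.
  coefficient of dx ∧ dy: ∂f_2/∂x - ∂f_1/∂y = ∂(3*x^2 - 2*y*z - y)/∂x - ∂(-y*z)/∂y = 6*x + z
  coefficient of dx ∧ dz: ∂f_3/∂x - ∂f_1/∂z = ∂(x*y + z)/∂x - ∂(-y*z)/∂z = 2*y
  coefficient of dy ∧ dz: ∂f_3/∂y - ∂f_2/∂z = ∂(x*y + z)/∂y - ∂(3*x^2 - 2*y*z - y)/∂z = x + 2*y
Assembling: d(omega) = (6*x + z) dx ∧ dy + (2*y) dx ∧ dz + (x + 2*y) dy ∧ dz.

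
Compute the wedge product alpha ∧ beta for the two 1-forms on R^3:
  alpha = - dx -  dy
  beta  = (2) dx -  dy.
alpha ∧ beta = (3) dx ∧ dy

Distribute the wedge, using dx_i ∧ dx_j = -dx_j ∧ dx_i and dx_i ∧ dx_i = 0. For each pair (i, j) with i < j, the coefficient of dx_i ∧ dx_j in alpha ∧ beta is (alpha_i * beta_j - alpha_j * beta_i). Collecting: alpha ∧ beta = (3) dx ∧ dy.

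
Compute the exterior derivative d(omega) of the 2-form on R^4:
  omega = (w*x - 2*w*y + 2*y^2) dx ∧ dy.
d(omega) = (x - 2*y) dx ∧ dy ∧ dw

For a 2-form omega = sum_{i<j} g_{ij} dx_i ∧ dx_j, the exterior derivative is
  d(omega) = sum_{i<j} d(g_{ij}) ∧ dx_i ∧ dx_j = sum_{i<j, k} (∂g_{ij}/∂x_k) dx_k ∧ dx_i ∧ dx_j.
Expand each term, using dx_k ∧ dx_i ∧ dx_j = sgn(permutation) dx_{(a)} ∧ dx_{(b)} ∧ dx_{(c)} with (a < b < c) sorted:
  d(w*x - 2*w*y + 2*y^2) includes (∂/∂w)(w*x - 2*w*y + 2*y^2) dw = (x - 2*y) dw, which multiplied by dx ∧ dy gives (x - 2*y) dx ∧ dy ∧ dw
Collecting like 3-forms: d(omega) = (x - 2*y) dx ∧ dy ∧ dw.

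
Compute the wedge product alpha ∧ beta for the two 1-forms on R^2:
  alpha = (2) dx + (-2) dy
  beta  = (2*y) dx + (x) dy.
alpha ∧ beta = (2*x + 4*y) dx ∧ dy

Distribute the wedge, using dx_i ∧ dx_j = -dx_j ∧ dx_i and dx_i ∧ dx_i = 0. For each pair (i, j) with i < j, the coefficient of dx_i ∧ dx_j in alpha ∧ beta is (alpha_i * beta_j - alpha_j * beta_i). Collecting: alpha ∧ beta = (2*x + 4*y) dx ∧ dy.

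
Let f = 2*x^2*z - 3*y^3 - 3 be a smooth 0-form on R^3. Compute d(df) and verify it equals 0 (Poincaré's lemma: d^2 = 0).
d(df) = 0

Step 1: df = sum_i (∂f/∂x_i) dx_i = (4*x*z) dx + (-9*y^2) dy + (2*x^2) dz.
Step 2: Apply d again. Using the 1-form formula, the coefficient of dx ∧ dy in d(df) is ∂^2 f/∂x ∂y - ∂^2 f/∂y ∂x = (0) - (0) = 0 (equality of mixed partials for smooth f).
Similarly for dx ∧ dz and dy ∧ dz — all coefficients vanish. So d(df) = 0.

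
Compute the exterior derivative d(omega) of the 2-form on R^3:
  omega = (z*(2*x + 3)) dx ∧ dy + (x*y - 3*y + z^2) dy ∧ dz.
d(omega) = (2*x + y + 3) dx ∧ dy ∧ dz

For a 2-form omega = sum_{i<j} g_{ij} dx_i ∧ dx_j, the exterior derivative is
  d(omega) = sum_{i<j} d(g_{ij}) ∧ dx_i ∧ dx_j = sum_{i<j, k} (∂g_{ij}/∂x_k) dx_k ∧ dx_i ∧ dx_j.
Expand each term, using dx_k ∧ dx_i ∧ dx_j = sgn(permutation) dx_{(a)} ∧ dx_{(b)} ∧ dx_{(c)} with (a < b < c) sorted:
  d(z*(2*x + 3)) includes (∂/∂z)(z*(2*x + 3)) dz = (2*x + 3) dz, which multiplied by dx ∧ dy gives (2*x + 3) dx ∧ dy ∧ dz
  d(x*y - 3*y + z^2) includes (∂/∂x)(x*y - 3*y + z^2) dx = (y) dx, which multiplied by dy ∧ dz gives (y) dx ∧ dy ∧ dz
Collecting like 3-forms: d(omega) = (2*x + y + 3) dx ∧ dy ∧ dz.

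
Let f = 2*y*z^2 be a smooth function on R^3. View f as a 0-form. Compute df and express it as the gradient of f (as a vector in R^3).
df = (0) dx + (2*z^2) dy + (4*y*z) dz; grad f = (0, 2*z^2, 4*y*z)

For a 0-form f, d f = (∂f/∂x) dx + (∂f/∂y) dy + (∂f/∂z) dz. The components of the vector representation are exactly the entries of grad f in Cartesian coordinates:
  ∂f/∂x = 0
  ∂f/∂y = 2*z^2
  ∂f/∂z = 4*y*z.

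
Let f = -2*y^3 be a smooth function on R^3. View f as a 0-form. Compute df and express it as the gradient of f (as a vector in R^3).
df = (0) dx + (-6*y^2) dy + (0) dz; grad f = (0, -6*y^2, 0)

For a 0-form f, d f = (∂f/∂x) dx + (∂f/∂y) dy + (∂f/∂z) dz. The components of the vector representation are exactly the entries of grad f in Cartesian coordinates:
  ∂f/∂x = 0
  ∂f/∂y = -6*y^2
  ∂f/∂z = 0.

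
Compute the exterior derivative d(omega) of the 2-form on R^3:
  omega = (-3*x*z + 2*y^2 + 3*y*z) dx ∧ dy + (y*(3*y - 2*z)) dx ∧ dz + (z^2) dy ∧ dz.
d(omega) = (-3*x - 3*y + 2*z) dx ∧ dy ∧ dz

For a 2-form omega = sum_{i<j} g_{ij} dx_i ∧ dx_j, the exterior derivative is
  d(omega) = sum_{i<j} d(g_{ij}) ∧ dx_i ∧ dx_j = sum_{i<j, k} (∂g_{ij}/∂x_k) dx_k ∧ dx_i ∧ dx_j.
Expand each term, using dx_k ∧ dx_i ∧ dx_j = sgn(permutation) dx_{(a)} ∧ dx_{(b)} ∧ dx_{(c)} with (a < b < c) sorted:
  d(-3*x*z + 2*y^2 + 3*y*z) includes (∂/∂z)(-3*x*z + 2*y^2 + 3*y*z) dz = (-3*x + 3*y) dz, which multiplied by dx ∧ dy gives (-3*x + 3*y) dx ∧ dy ∧ dz
  d(y*(3*y - 2*z)) includes (∂/∂y)(y*(3*y - 2*z)) dy = (6*y - 2*z) dy, which multiplied by dx ∧ dz gives (-6*y + 2*z) dx ∧ dy ∧ dz
Collecting like 3-forms: d(omega) = (-3*x - 3*y + 2*z) dx ∧ dy ∧ dz.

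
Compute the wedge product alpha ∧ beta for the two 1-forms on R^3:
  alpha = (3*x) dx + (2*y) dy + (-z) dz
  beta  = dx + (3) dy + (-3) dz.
alpha ∧ beta = (9*x - 2*y) dx ∧ dy + (-9*x + z) dx ∧ dz + (-6*y + 3*z) dy ∧ dz

Distribute the wedge, using dx_i ∧ dx_j = -dx_j ∧ dx_i and dx_i ∧ dx_i = 0. For each pair (i, j) with i < j, the coefficient of dx_i ∧ dx_j in alpha ∧ beta is (alpha_i * beta_j - alpha_j * beta_i). Collecting: alpha ∧ beta = (9*x - 2*y) dx ∧ dy + (-9*x + z) dx ∧ dz + (-6*y + 3*z) dy ∧ dz.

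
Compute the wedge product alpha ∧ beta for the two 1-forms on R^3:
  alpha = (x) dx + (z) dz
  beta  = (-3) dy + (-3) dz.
alpha ∧ beta = (-3*x) dx ∧ dy + (-3*x) dx ∧ dz + (3*z) dy ∧ dz

Distribute the wedge, using dx_i ∧ dx_j = -dx_j ∧ dx_i and dx_i ∧ dx_i = 0. For each pair (i, j) with i < j, the coefficient of dx_i ∧ dx_j in alpha ∧ beta is (alpha_i * beta_j - alpha_j * beta_i). Collecting: alpha ∧ beta = (-3*x) dx ∧ dy + (-3*x) dx ∧ dz + (3*z) dy ∧ dz.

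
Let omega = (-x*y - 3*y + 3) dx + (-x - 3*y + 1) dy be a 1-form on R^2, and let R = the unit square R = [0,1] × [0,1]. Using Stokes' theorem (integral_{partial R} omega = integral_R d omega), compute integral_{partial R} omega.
integral_(partial R) omega = 5/2

Stokes: integral_partial_R omega = integral_R d omega with d omega = (∂Q/∂x - ∂P/∂y) dx ∧ dy.
  ∂Q/∂x = -1
  ∂P/∂y = -x - 3
  integrand = ∂Q/∂x - ∂P/∂y = x + 2.
Integrating over R: integral_0^1 integral_0^1 (x + 2) dx dy = 5/2.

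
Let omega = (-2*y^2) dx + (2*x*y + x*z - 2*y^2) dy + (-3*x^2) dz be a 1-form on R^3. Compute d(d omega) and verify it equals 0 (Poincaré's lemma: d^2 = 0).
d(d omega) = 0

Step 1: d omega = sum_{i<j} (∂f_j/∂x_i - ∂f_i/∂x_j) dx_i ∧ dx_j:
  coeff of dx ∧ dy: 6*y + z
  coeff of dx ∧ dz: -6*x
  coeff of dy ∧ dz: -x
Step 2: Apply d again to each 2-form coefficient. The only possible 3-form in R^3 is dx ∧ dy ∧ dz, with coefficient
  ∂(coeff of dy∧dz)/∂x - ∂(coeff of dx∧dz)/∂y + ∂(coeff of dx∧dy)/∂z
  = ∂/∂x (-x) - ∂/∂y (-6*x) + ∂/∂z (6*y + z).
Each of these terms simplifies to sums of mixed partials that cancel in pairs. The result is 0 (by equality of mixed partials for smooth functions — Schwarz / Clairaut).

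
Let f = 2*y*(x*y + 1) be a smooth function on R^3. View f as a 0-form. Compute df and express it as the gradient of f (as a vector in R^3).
df = (2*y^2) dx + (4*x*y + 2) dy + (0) dz; grad f = (2*y^2, 4*x*y + 2, 0)

For a 0-form f, d f = (∂f/∂x) dx + (∂f/∂y) dy + (∂f/∂z) dz. The components of the vector representation are exactly the entries of grad f in Cartesian coordinates:
  ∂f/∂x = 2*y^2
  ∂f/∂y = 4*x*y + 2
  ∂f/∂z = 0.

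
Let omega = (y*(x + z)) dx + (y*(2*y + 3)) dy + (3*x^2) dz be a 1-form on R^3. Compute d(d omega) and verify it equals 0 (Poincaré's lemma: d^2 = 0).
d(d omega) = 0

Step 1: d omega = sum_{i<j} (∂f_j/∂x_i - ∂f_i/∂x_j) dx_i ∧ dx_j:
  coeff of dx ∧ dy: -x - z
  coeff of dx ∧ dz: 6*x - y
  coeff of dy ∧ dz: 0
Step 2: Apply d again to each 2-form coefficient. The only possible 3-form in R^3 is dx ∧ dy ∧ dz, with coefficient
  ∂(coeff of dy∧dz)/∂x - ∂(coeff of dx∧dz)/∂y + ∂(coeff of dx∧dy)/∂z
  = ∂/∂x (0) - ∂/∂y (6*x - y) + ∂/∂z (-x - z).
Each of these terms simplifies to sums of mixed partials that cancel in pairs. The result is 0 (by equality of mixed partials for smooth functions — Schwarz / Clairaut).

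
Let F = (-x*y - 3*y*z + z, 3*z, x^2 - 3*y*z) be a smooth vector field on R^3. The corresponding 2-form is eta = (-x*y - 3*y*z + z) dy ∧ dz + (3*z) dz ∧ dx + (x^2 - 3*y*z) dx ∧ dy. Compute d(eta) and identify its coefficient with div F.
d(eta) = (-4*y) dx ∧ dy ∧ dz; div F = -4*y

For a 2-form in R^3 of the form above, applying d gives a 3-form with coefficient ∂P/∂x + ∂Q/∂y + ∂R/∂z:
  ∂P/∂x = -y
  ∂Q/∂y = 0
  ∂R/∂z = -3*y
Sum = -4*y, which is exactly div F.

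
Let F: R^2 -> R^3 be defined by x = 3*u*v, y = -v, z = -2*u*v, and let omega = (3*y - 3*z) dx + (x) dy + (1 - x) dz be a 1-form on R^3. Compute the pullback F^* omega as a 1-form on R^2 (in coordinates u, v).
F^* omega = (v*(24*u*v - 9*v - 2)) du + (2*u*(12*u*v - 6*v - 1)) dv

Using F^*(f dg) = (f ∘ F) d(g ∘ F), substitute each coordinate x_i by F_i(u, v) in f_i, and replace dx_i by d F_i = (∂F_i/∂u) du + (∂F_i/∂v) dv.
  For the x component: f_1(F) = 3*v*(2*u - 1); d F_1 = (3*v) du + (3*u) dv
  For the y component: f_2(F) = 3*u*v; d F_2 = (0) du + (-1) dv
  For the z component: f_3(F) = -3*u*v + 1; d F_3 = (-2*v) du + (-2*u) dv
Combining and collecting du, dv coefficients:
  coeff of du: v*(24*u*v - 9*v - 2)
  coeff of dv: 2*u*(12*u*v - 6*v - 1)
F^* omega = (v*(24*u*v - 9*v - 2)) du + (2*u*(12*u*v - 6*v - 1)) dv.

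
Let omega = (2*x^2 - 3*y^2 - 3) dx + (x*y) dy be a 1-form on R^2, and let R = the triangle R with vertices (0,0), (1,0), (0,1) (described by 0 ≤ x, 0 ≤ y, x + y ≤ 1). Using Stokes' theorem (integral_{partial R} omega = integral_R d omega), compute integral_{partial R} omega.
integral_(partial R) omega = 7/6

Stokes: integral_partial_R omega = integral_R d omega with d omega = (∂Q/∂x - ∂P/∂y) dx ∧ dy.
  ∂Q/∂x = y
  ∂P/∂y = -6*y
  integrand = ∂Q/∂x - ∂P/∂y = 7*y.
Integrating over R: integral_0^1 integral_0^{1-x} (7*y) dy dx = 7/6.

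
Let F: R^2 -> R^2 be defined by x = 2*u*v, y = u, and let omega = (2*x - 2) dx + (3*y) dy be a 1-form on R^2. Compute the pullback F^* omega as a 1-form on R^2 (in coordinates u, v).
F^* omega = (8*u*v^2 + 3*u - 4*v) du + (4*u*(2*u*v - 1)) dv

Using F^*(f dg) = (f ∘ F) d(g ∘ F), substitute each coordinate x_i by F_i(u, v) in f_i, and replace dx_i by d F_i = (∂F_i/∂u) du + (∂F_i/∂v) dv.
  For the x component: f_1(F) = 4*u*v - 2; d F_1 = (2*v) du + (2*u) dv
  For the y component: f_2(F) = 3*u; d F_2 = (1) du + (0) dv
Combining and collecting du, dv coefficients:
  coeff of du: 8*u*v^2 + 3*u - 4*v
  coeff of dv: 4*u*(2*u*v - 1)
F^* omega = (8*u*v^2 + 3*u - 4*v) du + (4*u*(2*u*v - 1)) dv.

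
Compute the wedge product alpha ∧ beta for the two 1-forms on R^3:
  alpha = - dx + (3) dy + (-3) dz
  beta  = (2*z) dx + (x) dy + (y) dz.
alpha ∧ beta = (-x - 6*z) dx ∧ dy + (-y + 6*z) dx ∧ dz + (3*x + 3*y) dy ∧ dz

Distribute the wedge, using dx_i ∧ dx_j = -dx_j ∧ dx_i and dx_i ∧ dx_i = 0. For each pair (i, j) with i < j, the coefficient of dx_i ∧ dx_j in alpha ∧ beta is (alpha_i * beta_j - alpha_j * beta_i). Collecting: alpha ∧ beta = (-x - 6*z) dx ∧ dy + (-y + 6*z) dx ∧ dz + (3*x + 3*y) dy ∧ dz.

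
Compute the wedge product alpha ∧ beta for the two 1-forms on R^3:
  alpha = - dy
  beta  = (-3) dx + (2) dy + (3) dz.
alpha ∧ beta = (-3) dx ∧ dy + (-3) dy ∧ dz

Distribute the wedge, using dx_i ∧ dx_j = -dx_j ∧ dx_i and dx_i ∧ dx_i = 0. For each pair (i, j) with i < j, the coefficient of dx_i ∧ dx_j in alpha ∧ beta is (alpha_i * beta_j - alpha_j * beta_i). Collecting: alpha ∧ beta = (-3) dx ∧ dy + (-3) dy ∧ dz.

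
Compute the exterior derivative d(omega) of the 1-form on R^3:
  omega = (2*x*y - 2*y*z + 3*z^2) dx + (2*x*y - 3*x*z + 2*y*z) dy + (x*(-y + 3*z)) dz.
d(omega) = (-2*x + 2*y - z) dx ∧ dy + (y - 3*z) dx ∧ dz + (2*x - 2*y) dy ∧ dz

For a 1-form omega = sum_i f_i dx_i, the exterior derivative is
  d(omega) = sum_{i < j} (∂f_j/∂x_i - ∂f_i/∂x_j) dx_i ∧ dx_j.
  coefficient of dx ∧ dy: ∂f_2/∂x - ∂f_1/∂y = ∂(2*x*y - 3*x*z + 2*y*z)/∂x - ∂(2*x*y - 2*y*z + 3*z^2)/∂y = -2*x + 2*y - z
  coefficient of dx ∧ dz: ∂f_3/∂x - ∂f_1/∂z = ∂(x*(-y + 3*z))/∂x - ∂(2*x*y - 2*y*z + 3*z^2)/∂z = y - 3*z
  coefficient of dy ∧ dz: ∂f_3/∂y - ∂f_2/∂z = ∂(x*(-y + 3*z))/∂y - ∂(2*x*y - 3*x*z + 2*y*z)/∂z = 2*x - 2*y
Assembling: d(omega) = (-2*x + 2*y - z) dx ∧ dy + (y - 3*z) dx ∧ dz + (2*x - 2*y) dy ∧ dz.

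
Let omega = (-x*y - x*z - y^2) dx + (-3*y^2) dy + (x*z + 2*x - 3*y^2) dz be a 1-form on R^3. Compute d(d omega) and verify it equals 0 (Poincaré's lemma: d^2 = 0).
d(d omega) = 0

Step 1: d omega = sum_{i<j} (∂f_j/∂x_i - ∂f_i/∂x_j) dx_i ∧ dx_j:
  coeff of dx ∧ dy: x + 2*y
  coeff of dx ∧ dz: x + z + 2
  coeff of dy ∧ dz: -6*y
Step 2: Apply d again to each 2-form coefficient. The only possible 3-form in R^3 is dx ∧ dy ∧ dz, with coefficient
  ∂(coeff of dy∧dz)/∂x - ∂(coeff of dx∧dz)/∂y + ∂(coeff of dx∧dy)/∂z
  = ∂/∂x (-6*y) - ∂/∂y (x + z + 2) + ∂/∂z (x + 2*y).
Each of these terms simplifies to sums of mixed partials that cancel in pairs. The result is 0 (by equality of mixed partials for smooth functions — Schwarz / Clairaut).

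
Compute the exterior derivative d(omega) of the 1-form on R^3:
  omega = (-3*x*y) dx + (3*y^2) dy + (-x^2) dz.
d(omega) = (3*x) dx ∧ dy + (-2*x) dx ∧ dz

For a 1-form omega = sum_i f_i dx_i, the exterior derivative is
  d(omega) = sum_{i < j} (∂f_j/∂x_i - ∂f_i/∂x_j) dx_i ∧ dx_j.
  coefficient of dx ∧ dy: ∂f_2/∂x - ∂f_1/∂y = ∂(3*y^2)/∂x - ∂(-3*x*y)/∂y = 3*x
  coefficient of dx ∧ dz: ∂f_3/∂x - ∂f_1/∂z = ∂(-x^2)/∂x - ∂(-3*x*y)/∂z = -2*x
Assembling: d(omega) = (3*x) dx ∧ dy + (-2*x) dx ∧ dz.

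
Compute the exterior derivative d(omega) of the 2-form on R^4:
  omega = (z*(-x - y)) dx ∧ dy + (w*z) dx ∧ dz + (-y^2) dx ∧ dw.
d(omega) = (-x - y) dx ∧ dy ∧ dz + (z) dx ∧ dz ∧ dw + (2*y) dx ∧ dy ∧ dw

For a 2-form omega = sum_{i<j} g_{ij} dx_i ∧ dx_j, the exterior derivative is
  d(omega) = sum_{i<j} d(g_{ij}) ∧ dx_i ∧ dx_j = sum_{i<j, k} (∂g_{ij}/∂x_k) dx_k ∧ dx_i ∧ dx_j.
Expand each term, using dx_k ∧ dx_i ∧ dx_j = sgn(permutation) dx_{(a)} ∧ dx_{(b)} ∧ dx_{(c)} with (a < b < c) sorted:
  d(z*(-x - y)) includes (∂/∂z)(z*(-x - y)) dz = (-x - y) dz, which multiplied by dx ∧ dy gives (-x - y) dx ∧ dy ∧ dz
  d(w*z) includes (∂/∂w)(w*z) dw = (z) dw, which multiplied by dx ∧ dz gives (z) dx ∧ dz ∧ dw
  d(-y^2) includes (∂/∂y)(-y^2) dy = (-2*y) dy, which multiplied by dx ∧ dw gives (2*y) dx ∧ dy ∧ dw
Collecting like 3-forms: d(omega) = (-x - y) dx ∧ dy ∧ dz + (z) dx ∧ dz ∧ dw + (2*y) dx ∧ dy ∧ dw.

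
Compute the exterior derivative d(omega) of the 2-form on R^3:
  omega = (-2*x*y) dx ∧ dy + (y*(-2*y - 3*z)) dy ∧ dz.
d(omega) = 0

For a 2-form omega = sum_{i<j} g_{ij} dx_i ∧ dx_j, the exterior derivative is
  d(omega) = sum_{i<j} d(g_{ij}) ∧ dx_i ∧ dx_j = sum_{i<j, k} (∂g_{ij}/∂x_k) dx_k ∧ dx_i ∧ dx_j.
Expand each term, using dx_k ∧ dx_i ∧ dx_j = sgn(permutation) dx_{(a)} ∧ dx_{(b)} ∧ dx_{(c)} with (a < b < c) sorted:

Collecting like 3-forms: d(omega) = 0.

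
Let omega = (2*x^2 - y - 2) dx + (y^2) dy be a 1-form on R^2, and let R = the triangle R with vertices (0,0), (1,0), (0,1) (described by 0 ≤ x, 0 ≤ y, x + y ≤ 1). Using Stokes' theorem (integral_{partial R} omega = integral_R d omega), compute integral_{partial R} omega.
integral_(partial R) omega = 1/2

Stokes: integral_partial_R omega = integral_R d omega with d omega = (∂Q/∂x - ∂P/∂y) dx ∧ dy.
  ∂Q/∂x = 0
  ∂P/∂y = -1
  integrand = ∂Q/∂x - ∂P/∂y = 1.
Integrating over R: integral_0^1 integral_0^{1-x} (1) dy dx = 1/2.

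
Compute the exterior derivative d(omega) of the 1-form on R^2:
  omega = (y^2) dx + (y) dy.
d(omega) = (-2*y) dx ∧ dy

For a 1-form omega = sum_i f_i dx_i, the exterior derivative is
  d(omega) = sum_{i < j} (∂f_j/∂x_i - ∂f_i/∂x_j) dx_i ∧ dx_j.
  coefficient of dx ∧ dy: ∂f_2/∂x - ∂f_1/∂y = ∂(y)/∂x - ∂(y^2)/∂y = -2*y
Assembling: d(omega) = (-2*y) dx ∧ dy.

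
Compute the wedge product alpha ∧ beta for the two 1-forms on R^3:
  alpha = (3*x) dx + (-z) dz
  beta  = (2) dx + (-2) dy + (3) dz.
alpha ∧ beta = (-6*x) dx ∧ dy + (9*x + 2*z) dx ∧ dz + (-2*z) dy ∧ dz

Distribute the wedge, using dx_i ∧ dx_j = -dx_j ∧ dx_i and dx_i ∧ dx_i = 0. For each pair (i, j) with i < j, the coefficient of dx_i ∧ dx_j in alpha ∧ beta is (alpha_i * beta_j - alpha_j * beta_i). Collecting: alpha ∧ beta = (-6*x) dx ∧ dy + (9*x + 2*z) dx ∧ dz + (-2*z) dy ∧ dz.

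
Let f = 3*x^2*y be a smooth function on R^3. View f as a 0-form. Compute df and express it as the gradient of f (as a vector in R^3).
df = (6*x*y) dx + (3*x^2) dy + (0) dz; grad f = (6*x*y, 3*x^2, 0)

For a 0-form f, d f = (∂f/∂x) dx + (∂f/∂y) dy + (∂f/∂z) dz. The components of the vector representation are exactly the entries of grad f in Cartesian coordinates:
  ∂f/∂x = 6*x*y
  ∂f/∂y = 3*x^2
  ∂f/∂z = 0.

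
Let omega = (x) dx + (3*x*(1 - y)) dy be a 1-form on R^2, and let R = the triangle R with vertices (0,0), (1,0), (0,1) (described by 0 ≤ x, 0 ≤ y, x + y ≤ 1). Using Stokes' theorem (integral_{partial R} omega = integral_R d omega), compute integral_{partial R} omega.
integral_(partial R) omega = 1

Stokes: integral_partial_R omega = integral_R d omega with d omega = (∂Q/∂x - ∂P/∂y) dx ∧ dy.
  ∂Q/∂x = 3 - 3*y
  ∂P/∂y = 0
  integrand = ∂Q/∂x - ∂P/∂y = 3 - 3*y.
Integrating over R: integral_0^1 integral_0^{1-x} (3 - 3*y) dy dx = 1.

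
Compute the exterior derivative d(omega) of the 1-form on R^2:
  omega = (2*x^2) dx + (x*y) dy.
d(omega) = (y) dx ∧ dy

For a 1-form omega = sum_i f_i dx_i, the exterior derivative is
  d(omega) = sum_{i < j} (∂f_j/∂x_i - ∂f_i/∂x_j) dx_i ∧ dx_j.
  coefficient of dx ∧ dy: ∂f_2/∂x - ∂f_1/∂y = ∂(x*y)/∂x - ∂(2*x^2)/∂y = y
Assembling: d(omega) = (y) dx ∧ dy.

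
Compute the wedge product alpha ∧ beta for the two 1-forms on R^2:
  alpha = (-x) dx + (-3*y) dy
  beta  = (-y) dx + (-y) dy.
alpha ∧ beta = (y*(x - 3*y)) dx ∧ dy

Distribute the wedge, using dx_i ∧ dx_j = -dx_j ∧ dx_i and dx_i ∧ dx_i = 0. For each pair (i, j) with i < j, the coefficient of dx_i ∧ dx_j in alpha ∧ beta is (alpha_i * beta_j - alpha_j * beta_i). Collecting: alpha ∧ beta = (y*(x - 3*y)) dx ∧ dy.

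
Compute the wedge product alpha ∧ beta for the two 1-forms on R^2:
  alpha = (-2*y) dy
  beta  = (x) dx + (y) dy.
alpha ∧ beta = (2*x*y) dx ∧ dy

Distribute the wedge, using dx_i ∧ dx_j = -dx_j ∧ dx_i and dx_i ∧ dx_i = 0. For each pair (i, j) with i < j, the coefficient of dx_i ∧ dx_j in alpha ∧ beta is (alpha_i * beta_j - alpha_j * beta_i). Collecting: alpha ∧ beta = (2*x*y) dx ∧ dy.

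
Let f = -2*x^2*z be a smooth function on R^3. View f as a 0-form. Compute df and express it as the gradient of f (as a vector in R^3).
df = (-4*x*z) dx + (0) dy + (-2*x^2) dz; grad f = (-4*x*z, 0, -2*x^2)

For a 0-form f, d f = (∂f/∂x) dx + (∂f/∂y) dy + (∂f/∂z) dz. The components of the vector representation are exactly the entries of grad f in Cartesian coordinates:
  ∂f/∂x = -4*x*z
  ∂f/∂y = 0
  ∂f/∂z = -2*x^2.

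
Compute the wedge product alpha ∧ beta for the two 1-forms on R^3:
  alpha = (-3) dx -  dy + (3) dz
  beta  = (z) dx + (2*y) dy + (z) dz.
alpha ∧ beta = (-6*y + z) dx ∧ dy + (-6*z) dx ∧ dz + (-6*y - z) dy ∧ dz

Distribute the wedge, using dx_i ∧ dx_j = -dx_j ∧ dx_i and dx_i ∧ dx_i = 0. For each pair (i, j) with i < j, the coefficient of dx_i ∧ dx_j in alpha ∧ beta is (alpha_i * beta_j - alpha_j * beta_i). Collecting: alpha ∧ beta = (-6*y + z) dx ∧ dy + (-6*z) dx ∧ dz + (-6*y - z) dy ∧ dz.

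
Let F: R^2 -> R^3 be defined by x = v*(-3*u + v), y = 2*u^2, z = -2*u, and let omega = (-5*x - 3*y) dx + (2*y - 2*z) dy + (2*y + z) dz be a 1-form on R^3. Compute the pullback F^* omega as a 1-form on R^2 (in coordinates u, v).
F^* omega = (16*u^3 + 18*u^2*v + 8*u^2 - 45*u*v^2 + 4*u + 15*v^3) du + (18*u^3 - 57*u^2*v + 45*u*v^2 - 10*v^3) dv

Using F^*(f dg) = (f ∘ F) d(g ∘ F), substitute each coordinate x_i by F_i(u, v) in f_i, and replace dx_i by d F_i = (∂F_i/∂u) du + (∂F_i/∂v) dv.
  For the x component: f_1(F) = -6*u^2 + 15*u*v - 5*v^2; d F_1 = (-3*v) du + (-3*u + 2*v) dv
  For the y component: f_2(F) = 4*u*(u + 1); d F_2 = (4*u) du + (0) dv
  For the z component: f_3(F) = 2*u*(2*u - 1); d F_3 = (-2) du + (0) dv
Combining and collecting du, dv coefficients:
  coeff of du: 16*u^3 + 18*u^2*v + 8*u^2 - 45*u*v^2 + 4*u + 15*v^3
  coeff of dv: 18*u^3 - 57*u^2*v + 45*u*v^2 - 10*v^3
F^* omega = (16*u^3 + 18*u^2*v + 8*u^2 - 45*u*v^2 + 4*u + 15*v^3) du + (18*u^3 - 57*u^2*v + 45*u*v^2 - 10*v^3) dv.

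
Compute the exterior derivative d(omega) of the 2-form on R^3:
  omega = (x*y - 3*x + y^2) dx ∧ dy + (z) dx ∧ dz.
d(omega) = 0

For a 2-form omega = sum_{i<j} g_{ij} dx_i ∧ dx_j, the exterior derivative is
  d(omega) = sum_{i<j} d(g_{ij}) ∧ dx_i ∧ dx_j = sum_{i<j, k} (∂g_{ij}/∂x_k) dx_k ∧ dx_i ∧ dx_j.
Expand each term, using dx_k ∧ dx_i ∧ dx_j = sgn(permutation) dx_{(a)} ∧ dx_{(b)} ∧ dx_{(c)} with (a < b < c) sorted:

Collecting like 3-forms: d(omega) = 0.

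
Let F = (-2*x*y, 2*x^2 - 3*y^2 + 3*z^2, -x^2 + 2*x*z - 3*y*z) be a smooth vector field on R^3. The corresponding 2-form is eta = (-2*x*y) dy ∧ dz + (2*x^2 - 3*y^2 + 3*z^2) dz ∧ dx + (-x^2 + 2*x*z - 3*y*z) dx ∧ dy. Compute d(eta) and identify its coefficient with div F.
d(eta) = (2*x - 11*y) dx ∧ dy ∧ dz; div F = 2*x - 11*y

For a 2-form in R^3 of the form above, applying d gives a 3-form with coefficient ∂P/∂x + ∂Q/∂y + ∂R/∂z:
  ∂P/∂x = -2*y
  ∂Q/∂y = -6*y
  ∂R/∂z = 2*x - 3*y
Sum = 2*x - 11*y, which is exactly div F.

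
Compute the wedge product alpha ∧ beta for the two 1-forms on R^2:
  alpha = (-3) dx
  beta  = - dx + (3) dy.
alpha ∧ beta = (-9) dx ∧ dy

Distribute the wedge, using dx_i ∧ dx_j = -dx_j ∧ dx_i and dx_i ∧ dx_i = 0. For each pair (i, j) with i < j, the coefficient of dx_i ∧ dx_j in alpha ∧ beta is (alpha_i * beta_j - alpha_j * beta_i). Collecting: alpha ∧ beta = (-9) dx ∧ dy.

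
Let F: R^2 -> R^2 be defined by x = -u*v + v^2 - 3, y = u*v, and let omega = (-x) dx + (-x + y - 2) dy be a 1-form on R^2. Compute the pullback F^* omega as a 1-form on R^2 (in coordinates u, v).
F^* omega = (v*(u*v - 2)) du + (u^2*v + 2*u*v^2 - 2*u - 2*v^3 + 6*v) dv

Using F^*(f dg) = (f ∘ F) d(g ∘ F), substitute each coordinate x_i by F_i(u, v) in f_i, and replace dx_i by d F_i = (∂F_i/∂u) du + (∂F_i/∂v) dv.
  For the x component: f_1(F) = u*v - v^2 + 3; d F_1 = (-v) du + (-u + 2*v) dv
  For the y component: f_2(F) = 2*u*v - v^2 + 1; d F_2 = (v) du + (u) dv
Combining and collecting du, dv coefficients:
  coeff of du: v*(u*v - 2)
  coeff of dv: u^2*v + 2*u*v^2 - 2*u - 2*v^3 + 6*v
F^* omega = (v*(u*v - 2)) du + (u^2*v + 2*u*v^2 - 2*u - 2*v^3 + 6*v) dv.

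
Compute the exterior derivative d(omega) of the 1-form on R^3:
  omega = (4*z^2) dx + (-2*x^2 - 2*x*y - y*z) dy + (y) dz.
d(omega) = (-4*x - 2*y) dx ∧ dy + (-8*z) dx ∧ dz + (y + 1) dy ∧ dz

For a 1-form omega = sum_i f_i dx_i, the exterior derivative is
  d(omega) = sum_{i < j} (∂f_j/∂x_i - ∂f_i/∂x_j) dx_i ∧ dx_j.
  coefficient of dx ∧ dy: ∂f_2/∂x - ∂f_1/∂y = ∂(-2*x^2 - 2*x*y - y*z)/∂x - ∂(4*z^2)/∂y = -4*x - 2*y
  coefficient of dx ∧ dz: ∂f_3/∂x - ∂f_1/∂z = ∂(y)/∂x - ∂(4*z^2)/∂z = -8*z
  coefficient of dy ∧ dz: ∂f_3/∂y - ∂f_2/∂z = ∂(y)/∂y - ∂(-2*x^2 - 2*x*y - y*z)/∂z = y + 1
Assembling: d(omega) = (-4*x - 2*y) dx ∧ dy + (-8*z) dx ∧ dz + (y + 1) dy ∧ dz.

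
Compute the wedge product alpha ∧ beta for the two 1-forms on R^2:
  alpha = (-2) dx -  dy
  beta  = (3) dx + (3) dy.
alpha ∧ beta = (-3) dx ∧ dy

Distribute the wedge, using dx_i ∧ dx_j = -dx_j ∧ dx_i and dx_i ∧ dx_i = 0. For each pair (i, j) with i < j, the coefficient of dx_i ∧ dx_j in alpha ∧ beta is (alpha_i * beta_j - alpha_j * beta_i). Collecting: alpha ∧ beta = (-3) dx ∧ dy.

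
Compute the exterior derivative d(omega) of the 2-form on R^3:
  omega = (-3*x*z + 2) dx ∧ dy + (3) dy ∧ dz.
d(omega) = (-3*x) dx ∧ dy ∧ dz

For a 2-form omega = sum_{i<j} g_{ij} dx_i ∧ dx_j, the exterior derivative is
  d(omega) = sum_{i<j} d(g_{ij}) ∧ dx_i ∧ dx_j = sum_{i<j, k} (∂g_{ij}/∂x_k) dx_k ∧ dx_i ∧ dx_j.
Expand each term, using dx_k ∧ dx_i ∧ dx_j = sgn(permutation) dx_{(a)} ∧ dx_{(b)} ∧ dx_{(c)} with (a < b < c) sorted:
  d(-3*x*z + 2) includes (∂/∂z)(-3*x*z + 2) dz = (-3*x) dz, which multiplied by dx ∧ dy gives (-3*x) dx ∧ dy ∧ dz
Collecting like 3-forms: d(omega) = (-3*x) dx ∧ dy ∧ dz.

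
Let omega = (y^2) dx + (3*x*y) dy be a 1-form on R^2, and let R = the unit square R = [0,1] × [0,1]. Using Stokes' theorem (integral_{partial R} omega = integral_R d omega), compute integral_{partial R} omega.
integral_(partial R) omega = 1/2

Stokes: integral_partial_R omega = integral_R d omega with d omega = (∂Q/∂x - ∂P/∂y) dx ∧ dy.
  ∂Q/∂x = 3*y
  ∂P/∂y = 2*y
  integrand = ∂Q/∂x - ∂P/∂y = y.
Integrating over R: integral_0^1 integral_0^1 (y) dx dy = 1/2.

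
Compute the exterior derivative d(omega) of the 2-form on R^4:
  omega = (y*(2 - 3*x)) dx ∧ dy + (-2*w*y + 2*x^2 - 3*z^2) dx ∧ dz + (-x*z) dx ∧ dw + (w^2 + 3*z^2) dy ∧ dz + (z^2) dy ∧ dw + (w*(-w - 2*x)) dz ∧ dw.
d(omega) = (2*w) dx ∧ dy ∧ dz + (-2*w + x - 2*y) dx ∧ dz ∧ dw + (2*w - 2*z) dy ∧ dz ∧ dw

For a 2-form omega = sum_{i<j} g_{ij} dx_i ∧ dx_j, the exterior derivative is
  d(omega) = sum_{i<j} d(g_{ij}) ∧ dx_i ∧ dx_j = sum_{i<j, k} (∂g_{ij}/∂x_k) dx_k ∧ dx_i ∧ dx_j.
Expand each term, using dx_k ∧ dx_i ∧ dx_j = sgn(permutation) dx_{(a)} ∧ dx_{(b)} ∧ dx_{(c)} with (a < b < c) sorted:
  d(-2*w*y + 2*x^2 - 3*z^2) includes (∂/∂y)(-2*w*y + 2*x^2 - 3*z^2) dy = (-2*w) dy, which multiplied by dx ∧ dz gives (2*w) dx ∧ dy ∧ dz
  d(-2*w*y + 2*x^2 - 3*z^2) includes (∂/∂w)(-2*w*y + 2*x^2 - 3*z^2) dw = (-2*y) dw, which multiplied by dx ∧ dz gives (-2*y) dx ∧ dz ∧ dw
  d(-x*z) includes (∂/∂z)(-x*z) dz = (-x) dz, which multiplied by dx ∧ dw gives (x) dx ∧ dz ∧ dw
  d(w^2 + 3*z^2) includes (∂/∂w)(w^2 + 3*z^2) dw = (2*w) dw, which multiplied by dy ∧ dz gives (2*w) dy ∧ dz ∧ dw
  d(z^2) includes (∂/∂z)(z^2) dz = (2*z) dz, which multiplied by dy ∧ dw gives (-2*z) dy ∧ dz ∧ dw
  d(w*(-w - 2*x)) includes (∂/∂x)(w*(-w - 2*x)) dx = (-2*w) dx, which multiplied by dz ∧ dw gives (-2*w) dx ∧ dz ∧ dw
Collecting like 3-forms: d(omega) = (2*w) dx ∧ dy ∧ dz + (-2*w + x - 2*y) dx ∧ dz ∧ dw + (2*w - 2*z) dy ∧ dz ∧ dw.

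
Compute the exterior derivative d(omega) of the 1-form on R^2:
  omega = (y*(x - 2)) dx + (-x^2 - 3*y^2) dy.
d(omega) = (2 - 3*x) dx ∧ dy

For a 1-form omega = sum_i f_i dx_i, the exterior derivative is
  d(omega) = sum_{i < j} (∂f_j/∂x_i - ∂f_i/∂x_j) dx_i ∧ dx_j.
  coefficient of dx ∧ dy: ∂f_2/∂x - ∂f_1/∂y = ∂(-x^2 - 3*y^2)/∂x - ∂(y*(x - 2))/∂y = 2 - 3*x
Assembling: d(omega) = (2 - 3*x) dx ∧ dy.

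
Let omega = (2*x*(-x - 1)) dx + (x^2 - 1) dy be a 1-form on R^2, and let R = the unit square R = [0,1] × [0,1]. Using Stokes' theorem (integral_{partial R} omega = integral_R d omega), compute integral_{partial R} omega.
integral_(partial R) omega = 1

Stokes: integral_partial_R omega = integral_R d omega with d omega = (∂Q/∂x - ∂P/∂y) dx ∧ dy.
  ∂Q/∂x = 2*x
  ∂P/∂y = 0
  integrand = ∂Q/∂x - ∂P/∂y = 2*x.
Integrating over R: integral_0^1 integral_0^1 (2*x) dx dy = 1.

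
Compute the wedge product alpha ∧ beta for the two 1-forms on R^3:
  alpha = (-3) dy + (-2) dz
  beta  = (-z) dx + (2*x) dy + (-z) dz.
alpha ∧ beta = (-3*z) dx ∧ dy + (4*x + 3*z) dy ∧ dz + (-2*z) dx ∧ dz

Distribute the wedge, using dx_i ∧ dx_j = -dx_j ∧ dx_i and dx_i ∧ dx_i = 0. For each pair (i, j) with i < j, the coefficient of dx_i ∧ dx_j in alpha ∧ beta is (alpha_i * beta_j - alpha_j * beta_i). Collecting: alpha ∧ beta = (-3*z) dx ∧ dy + (4*x + 3*z) dy ∧ dz + (-2*z) dx ∧ dz.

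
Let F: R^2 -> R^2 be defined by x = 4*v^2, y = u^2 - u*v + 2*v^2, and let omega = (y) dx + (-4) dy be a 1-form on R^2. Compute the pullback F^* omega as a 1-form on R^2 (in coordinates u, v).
F^* omega = (-8*u + 4*v) du + (8*u^2*v - 8*u*v^2 + 4*u + 16*v^3 - 16*v) dv

Using F^*(f dg) = (f ∘ F) d(g ∘ F), substitute each coordinate x_i by F_i(u, v) in f_i, and replace dx_i by d F_i = (∂F_i/∂u) du + (∂F_i/∂v) dv.
  For the x component: f_1(F) = u^2 - u*v + 2*v^2; d F_1 = (0) du + (8*v) dv
  For the y component: f_2(F) = -4; d F_2 = (2*u - v) du + (-u + 4*v) dv
Combining and collecting du, dv coefficients:
  coeff of du: -8*u + 4*v
  coeff of dv: 8*u^2*v - 8*u*v^2 + 4*u + 16*v^3 - 16*v
F^* omega = (-8*u + 4*v) du + (8*u^2*v - 8*u*v^2 + 4*u + 16*v^3 - 16*v) dv.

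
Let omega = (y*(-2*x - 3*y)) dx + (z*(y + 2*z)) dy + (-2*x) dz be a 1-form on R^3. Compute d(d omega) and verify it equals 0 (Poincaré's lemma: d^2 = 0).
d(d omega) = 0

Step 1: d omega = sum_{i<j} (∂f_j/∂x_i - ∂f_i/∂x_j) dx_i ∧ dx_j:
  coeff of dx ∧ dy: 2*x + 6*y
  coeff of dx ∧ dz: -2
  coeff of dy ∧ dz: -y - 4*z
Step 2: Apply d again to each 2-form coefficient. The only possible 3-form in R^3 is dx ∧ dy ∧ dz, with coefficient
  ∂(coeff of dy∧dz)/∂x - ∂(coeff of dx∧dz)/∂y + ∂(coeff of dx∧dy)/∂z
  = ∂/∂x (-y - 4*z) - ∂/∂y (-2) + ∂/∂z (2*x + 6*y).
Each of these terms simplifies to sums of mixed partials that cancel in pairs. The result is 0 (by equality of mixed partials for smooth functions — Schwarz / Clairaut).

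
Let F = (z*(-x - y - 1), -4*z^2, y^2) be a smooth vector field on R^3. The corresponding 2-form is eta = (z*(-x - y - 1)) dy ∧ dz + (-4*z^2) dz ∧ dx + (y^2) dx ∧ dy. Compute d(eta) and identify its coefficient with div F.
d(eta) = (-z) dx ∧ dy ∧ dz; div F = -z

For a 2-form in R^3 of the form above, applying d gives a 3-form with coefficient ∂P/∂x + ∂Q/∂y + ∂R/∂z:
  ∂P/∂x = -z
  ∂Q/∂y = 0
  ∂R/∂z = 0
Sum = -z, which is exactly div F.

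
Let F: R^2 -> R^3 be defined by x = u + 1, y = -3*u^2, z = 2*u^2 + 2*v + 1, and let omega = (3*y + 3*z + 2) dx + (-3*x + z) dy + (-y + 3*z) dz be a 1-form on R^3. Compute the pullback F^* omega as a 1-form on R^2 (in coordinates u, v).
F^* omega = (24*u^3 + 15*u^2 + 12*u*v + 24*u + 6*v + 5) du + (18*u^2 + 12*v + 6) dv

Using F^*(f dg) = (f ∘ F) d(g ∘ F), substitute each coordinate x_i by F_i(u, v) in f_i, and replace dx_i by d F_i = (∂F_i/∂u) du + (∂F_i/∂v) dv.
  For the x component: f_1(F) = -3*u^2 + 6*v + 5; d F_1 = (1) du + (0) dv
  For the y component: f_2(F) = 2*u^2 - 3*u + 2*v - 2; d F_2 = (-6*u) du + (0) dv
  For the z component: f_3(F) = 9*u^2 + 6*v + 3; d F_3 = (4*u) du + (2) dv
Combining and collecting du, dv coefficients:
  coeff of du: 24*u^3 + 15*u^2 + 12*u*v + 24*u + 6*v + 5
  coeff of dv: 18*u^2 + 12*v + 6
F^* omega = (24*u^3 + 15*u^2 + 12*u*v + 24*u + 6*v + 5) du + (18*u^2 + 12*v + 6) dv.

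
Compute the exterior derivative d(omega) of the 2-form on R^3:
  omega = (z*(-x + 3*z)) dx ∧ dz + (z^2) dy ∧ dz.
d(omega) = 0

For a 2-form omega = sum_{i<j} g_{ij} dx_i ∧ dx_j, the exterior derivative is
  d(omega) = sum_{i<j} d(g_{ij}) ∧ dx_i ∧ dx_j = sum_{i<j, k} (∂g_{ij}/∂x_k) dx_k ∧ dx_i ∧ dx_j.
Expand each term, using dx_k ∧ dx_i ∧ dx_j = sgn(permutation) dx_{(a)} ∧ dx_{(b)} ∧ dx_{(c)} with (a < b < c) sorted:

Collecting like 3-forms: d(omega) = 0.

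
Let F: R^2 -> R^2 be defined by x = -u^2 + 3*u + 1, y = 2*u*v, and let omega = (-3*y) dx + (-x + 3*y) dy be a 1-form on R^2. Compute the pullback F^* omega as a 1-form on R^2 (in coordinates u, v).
F^* omega = (2*v*(7*u^2 + 6*u*v - 12*u - 1)) du + (2*u*(u^2 + 6*u*v - 3*u - 1)) dv

Using F^*(f dg) = (f ∘ F) d(g ∘ F), substitute each coordinate x_i by F_i(u, v) in f_i, and replace dx_i by d F_i = (∂F_i/∂u) du + (∂F_i/∂v) dv.
  For the x component: f_1(F) = -6*u*v; d F_1 = (3 - 2*u) du + (0) dv
  For the y component: f_2(F) = u^2 + 6*u*v - 3*u - 1; d F_2 = (2*v) du + (2*u) dv
Combining and collecting du, dv coefficients:
  coeff of du: 2*v*(7*u^2 + 6*u*v - 12*u - 1)
  coeff of dv: 2*u*(u^2 + 6*u*v - 3*u - 1)
F^* omega = (2*v*(7*u^2 + 6*u*v - 12*u - 1)) du + (2*u*(u^2 + 6*u*v - 3*u - 1)) dv.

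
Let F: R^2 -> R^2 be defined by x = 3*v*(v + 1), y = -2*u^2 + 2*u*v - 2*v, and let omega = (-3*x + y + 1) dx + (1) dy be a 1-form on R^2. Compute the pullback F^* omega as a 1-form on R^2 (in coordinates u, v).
F^* omega = (-4*u + 2*v) du + (-12*u^2*v - 6*u^2 + 12*u*v^2 + 6*u*v + 2*u - 54*v^3 - 93*v^2 - 27*v + 1) dv

Using F^*(f dg) = (f ∘ F) d(g ∘ F), substitute each coordinate x_i by F_i(u, v) in f_i, and replace dx_i by d F_i = (∂F_i/∂u) du + (∂F_i/∂v) dv.
  For the x component: f_1(F) = -2*u^2 + 2*u*v - 9*v^2 - 11*v + 1; d F_1 = (0) du + (6*v + 3) dv
  For the y component: f_2(F) = 1; d F_2 = (-4*u + 2*v) du + (2*u - 2) dv
Combining and collecting du, dv coefficients:
  coeff of du: -4*u + 2*v
  coeff of dv: -12*u^2*v - 6*u^2 + 12*u*v^2 + 6*u*v + 2*u - 54*v^3 - 93*v^2 - 27*v + 1
F^* omega = (-4*u + 2*v) du + (-12*u^2*v - 6*u^2 + 12*u*v^2 + 6*u*v + 2*u - 54*v^3 - 93*v^2 - 27*v + 1) dv.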